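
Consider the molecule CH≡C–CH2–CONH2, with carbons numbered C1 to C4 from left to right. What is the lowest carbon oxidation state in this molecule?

Each bond to a more electronegative atom (O, N, halogen) counts +1, each bond to a less electronegative atom (H, metal, B, Si) counts −1, and each C–C bond counts 0. Tallying each carbon:
C1: 3C, 1H → 0 − 1 = -1
C2: 4C → 0 = 0
C3: 2C, 2H → 0 − 2 = -2
C4: 1C, 2O, 1N → 0 + 2 + 1 = +3
The lowest value is -2.

-2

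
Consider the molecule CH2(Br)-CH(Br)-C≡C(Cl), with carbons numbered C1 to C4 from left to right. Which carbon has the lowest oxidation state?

Tallying each carbon's bonds:
C1: 1C, 2H, 1Br → 0 − 2 + 1 = -1
C2: 2C, 1H, 1Br → 0 − 1 + 1 = 0
C3: 4C → 0 = 0
C4: 3C, 1Cl → 0 + 1 = +1
The most reduced carbon is C1 at -1.

C1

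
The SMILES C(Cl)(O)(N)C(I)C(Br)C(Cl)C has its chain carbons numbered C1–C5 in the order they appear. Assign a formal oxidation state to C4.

0

Bonds to more-electronegative neighbours contribute +1 each, bonds to H or metals contribute −1 each, and C–C bonds contribute 0.
C4 has one bond to C (0), one bond to C (0), one bond to H (-1), one bond to Cl (+1).
Oxidation state = 0 + 0 − 1 + 1 = 0.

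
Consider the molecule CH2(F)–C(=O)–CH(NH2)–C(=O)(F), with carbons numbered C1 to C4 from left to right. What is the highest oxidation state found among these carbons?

Bonds to more-electronegative neighbours contribute +1 each, bonds to H or metals contribute −1 each, and C–C bonds contribute 0. Tallying each carbon:
C1: 1C, 2H, 1F → 0 − 2 + 1 = -1
C2: 2C, 2O → 0 + 2 = +2
C3: 2C, 1H, 1N → 0 − 1 + 1 = 0
C4: 1C, 2O, 1F → 0 + 2 + 1 = +3
The highest value is +3.

+3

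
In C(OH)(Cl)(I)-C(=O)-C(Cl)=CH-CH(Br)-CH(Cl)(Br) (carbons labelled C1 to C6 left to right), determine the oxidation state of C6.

+1

C6 has one bond to C (0), one bond to H (-1), one bond to Cl (+1), one bond to Br (+1).
Oxidation state = 0 − 1 + 1 + 1 = +1.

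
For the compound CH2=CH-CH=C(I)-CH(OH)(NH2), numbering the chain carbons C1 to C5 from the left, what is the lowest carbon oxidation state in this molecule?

-2

Count +1 for every bond to an atom more electronegative than carbon and −1 for every bond to one less electronegative; C–C bonds are 0. Tallying each carbon:
C1: 2C, 2H → 0 − 2 = -2
C2: 3C, 1H → 0 − 1 = -1
C3: 3C, 1H → 0 − 1 = -1
C4: 3C, 1I → 0 + 1 = +1
C5: 1C, 1H, 1O, 1N → 0 − 1 + 1 + 1 = +1
The lowest value is -2.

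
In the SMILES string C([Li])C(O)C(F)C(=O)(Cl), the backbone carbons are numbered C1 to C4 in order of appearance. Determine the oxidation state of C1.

Bonds to more-electronegative neighbours contribute +1 each, bonds to H or metals contribute −1 each, and C–C bonds contribute 0.
C1 has one bond to C (0), one bond to H (-1), one bond to Li (-1), one bond to H (-1).
Oxidation state = 0 − 1 − 1 − 1 = -3.

-3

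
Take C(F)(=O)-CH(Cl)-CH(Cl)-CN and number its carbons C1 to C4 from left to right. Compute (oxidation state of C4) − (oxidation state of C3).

C4: 1C, 3N → 0 + 3 = +3
C3: 2C, 1H, 1Cl → 0 − 1 + 1 = 0
Difference: +3 − (0) = +3.

+3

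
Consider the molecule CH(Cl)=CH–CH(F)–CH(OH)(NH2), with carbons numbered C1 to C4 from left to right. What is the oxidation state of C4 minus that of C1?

+1

C4: 1C, 1H, 1O, 1N → 0 − 1 + 1 + 1 = +1
C1: 2C, 1H, 1Cl → 0 − 1 + 1 = 0
Difference: +1 − (0) = +1.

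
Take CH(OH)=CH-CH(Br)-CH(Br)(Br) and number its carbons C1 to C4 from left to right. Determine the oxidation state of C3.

Assign +1 per bond to O/N/halogen, −1 per bond to H or an electropositive element, and 0 per bond to carbon.
C3 has one bond to C (0), one bond to C (0), one bond to H (-1), one bond to Br (+1).
Oxidation state = 0 + 0 − 1 + 1 = 0.

0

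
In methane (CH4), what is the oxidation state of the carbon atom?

-4

The carbon has one bond to H (-1), one bond to H (-1), one bond to H (-1), one bond to H (-1).
Oxidation state = -1 − 1 − 1 − 1 = -4.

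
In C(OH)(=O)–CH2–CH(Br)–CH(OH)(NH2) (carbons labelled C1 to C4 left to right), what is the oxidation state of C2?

-2

C2 has one bond to C (0), one bond to C (0), one bond to H (-1), one bond to H (-1).
Oxidation state = 0 + 0 − 1 − 1 = -2.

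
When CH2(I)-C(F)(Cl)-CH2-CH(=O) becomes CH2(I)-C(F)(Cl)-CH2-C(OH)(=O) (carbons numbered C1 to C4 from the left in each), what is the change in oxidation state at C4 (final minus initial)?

Before: C4 has 1 bond to C, 1 bond to H, 2 bonds to O → oxidation state +1.
After: C4 has 1 bond to C, 3 bonds to O → oxidation state +3.
Δ = +3 − (+1) = +2, so this is an oxidation at C4.

+2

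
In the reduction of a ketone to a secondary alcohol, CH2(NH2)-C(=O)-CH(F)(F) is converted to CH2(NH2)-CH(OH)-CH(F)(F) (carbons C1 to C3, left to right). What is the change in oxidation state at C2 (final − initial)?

Before: C2 has 2 bonds to C, 2 bonds to O → oxidation state +2.
After: C2 has 2 bonds to C, 1 bond to H, 1 bond to O → oxidation state 0.
Δ = 0 − (+2) = -2, so this is a reduction at C2.

-2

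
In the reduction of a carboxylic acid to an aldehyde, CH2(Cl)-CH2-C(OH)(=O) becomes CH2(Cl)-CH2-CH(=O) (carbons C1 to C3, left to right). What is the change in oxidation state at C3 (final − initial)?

Before: C3 has 1 bond to C, 3 bonds to O → oxidation state +3.
After: C3 has 1 bond to C, 1 bond to H, 2 bonds to O → oxidation state +1.
Δ = +1 − (+3) = -2, so this is a reduction at C3.

-2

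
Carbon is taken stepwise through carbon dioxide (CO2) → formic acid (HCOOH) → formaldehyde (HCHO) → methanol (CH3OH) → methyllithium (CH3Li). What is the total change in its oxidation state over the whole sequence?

Carbon oxidation states along the series — carbon dioxide: +4, formic acid: +2, formaldehyde: 0, methanol: -2, methyllithium: -4.
Net change = -4 − (+4) = -8.

-8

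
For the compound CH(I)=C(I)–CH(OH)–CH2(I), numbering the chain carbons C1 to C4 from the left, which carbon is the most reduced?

Bonds to more-electronegative neighbours contribute +1 each, bonds to H or metals contribute −1 each, and C–C bonds contribute 0. Tallying each carbon:
C1: 2C, 1H, 1I → 0 − 1 + 1 = 0
C2: 3C, 1I → 0 + 1 = +1
C3: 2C, 1H, 1O → 0 − 1 + 1 = 0
C4: 1C, 2H, 1I → 0 − 2 + 1 = -1
The most reduced carbon is C4 at -1.

C4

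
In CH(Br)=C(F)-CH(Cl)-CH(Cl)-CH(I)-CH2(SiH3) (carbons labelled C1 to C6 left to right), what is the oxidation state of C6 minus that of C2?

C6: 1C, 2H, 1Si → 0 − 2 − 1 = -3
C2: 3C, 1F → 0 + 1 = +1
Difference: -3 − (+1) = -4.

-4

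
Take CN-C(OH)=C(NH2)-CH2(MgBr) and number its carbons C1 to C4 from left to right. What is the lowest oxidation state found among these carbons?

Tallying each carbon's bonds:
C1: 1C, 3N → 0 + 3 = +3
C2: 3C, 1O → 0 + 1 = +1
C3: 3C, 1N → 0 + 1 = +1
C4: 1C, 2H, 1Mg → 0 − 2 − 1 = -3
The lowest value is -3.

-3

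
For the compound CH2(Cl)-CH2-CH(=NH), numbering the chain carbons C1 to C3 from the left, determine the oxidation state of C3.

Assign +1 per bond to O/N/halogen, −1 per bond to H or an electropositive element, and 0 per bond to carbon.
C3 has one bond to C (0), one bond to H (-1), a double bond to N (2×+1 = +2).
Oxidation state = 0 − 1 + 2 = +1.

+1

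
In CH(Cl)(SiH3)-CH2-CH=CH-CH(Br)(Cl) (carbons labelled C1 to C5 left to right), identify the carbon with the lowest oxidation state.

C2

Assign +1 per bond to O/N/halogen, −1 per bond to H or an electropositive element, and 0 per bond to carbon. Tallying each carbon:
C1: 1C, 1H, 1Cl, 1Si → 0 − 1 + 1 − 1 = -1
C2: 2C, 2H → 0 − 2 = -2
C3: 3C, 1H → 0 − 1 = -1
C4: 3C, 1H → 0 − 1 = -1
C5: 1C, 1H, 1Cl, 1Br → 0 − 1 + 1 + 1 = +1
The most reduced carbon is C2 at -2.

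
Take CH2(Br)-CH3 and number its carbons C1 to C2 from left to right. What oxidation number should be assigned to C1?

-1

C1 has one bond to C (0), one bond to Br (+1), one bond to H (-1), one bond to H (-1).
Oxidation state = 0 + 1 − 1 − 1 = -1.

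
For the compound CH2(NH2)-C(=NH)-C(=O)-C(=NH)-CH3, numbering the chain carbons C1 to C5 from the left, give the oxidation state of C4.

Bonds to more-electronegative neighbours contribute +1 each, bonds to H or metals contribute −1 each, and C–C bonds contribute 0.
C4 has one bond to C (0), one bond to C (0), a double bond to N (2×+1 = +2).
Oxidation state = 0 + 0 + 2 = +2.

+2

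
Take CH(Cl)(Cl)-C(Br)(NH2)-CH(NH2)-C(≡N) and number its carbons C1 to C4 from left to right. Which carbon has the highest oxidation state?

C4

Assign +1 per bond to O/N/halogen, −1 per bond to H or an electropositive element, and 0 per bond to carbon. Tallying each carbon:
C1: 1C, 1H, 2Cl → 0 − 1 + 2 = +1
C2: 2C, 1N, 1Br → 0 + 1 + 1 = +2
C3: 2C, 1H, 1N → 0 − 1 + 1 = 0
C4: 1C, 3N → 0 + 3 = +3
The most oxidised carbon is C4 at +3.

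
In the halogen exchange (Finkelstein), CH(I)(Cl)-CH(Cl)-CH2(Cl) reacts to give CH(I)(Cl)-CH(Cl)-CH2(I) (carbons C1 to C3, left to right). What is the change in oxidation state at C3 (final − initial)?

Before: C3 has 1 bond to C, 2 bonds to H, 1 bond to Cl → oxidation state -1.
After: C3 has 1 bond to C, 2 bonds to H, 1 bond to I → oxidation state -1.
Δ = -1 − (-1) = 0, so no net redox change at C3.

0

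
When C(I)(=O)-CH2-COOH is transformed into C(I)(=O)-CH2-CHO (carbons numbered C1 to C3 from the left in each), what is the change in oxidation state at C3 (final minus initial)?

-2

Before: C3 has 1 bond to C, 3 bonds to O → oxidation state +3.
After: C3 has 1 bond to C, 1 bond to H, 2 bonds to O → oxidation state +1.
Δ = +1 − (+3) = -2, so this is a reduction at C3.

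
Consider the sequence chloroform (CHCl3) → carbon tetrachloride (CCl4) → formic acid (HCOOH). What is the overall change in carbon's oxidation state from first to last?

0

Carbon oxidation states along the series — chloroform: +2, carbon tetrachloride: +4, formic acid: +2.
Net change = +2 − (+2) = 0.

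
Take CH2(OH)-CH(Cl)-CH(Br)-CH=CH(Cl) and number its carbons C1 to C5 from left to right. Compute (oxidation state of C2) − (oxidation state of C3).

C2: 2C, 1H, 1Cl → 0 − 1 + 1 = 0
C3: 2C, 1H, 1Br → 0 − 1 + 1 = 0
Difference: 0 − (0) = 0.

0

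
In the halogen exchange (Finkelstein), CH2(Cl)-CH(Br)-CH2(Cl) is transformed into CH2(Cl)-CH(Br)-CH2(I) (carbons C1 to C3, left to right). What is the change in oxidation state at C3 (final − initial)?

0

Before: C3 has 1 bond to C, 2 bonds to H, 1 bond to Cl → oxidation state -1.
After: C3 has 1 bond to C, 2 bonds to H, 1 bond to I → oxidation state -1.
Δ = -1 − (-1) = 0, so no net redox change at C3.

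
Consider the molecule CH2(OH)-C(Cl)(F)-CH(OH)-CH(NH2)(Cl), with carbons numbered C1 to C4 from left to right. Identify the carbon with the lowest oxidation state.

C1

Tallying each carbon's bonds:
C1: 1C, 2H, 1O → 0 − 2 + 1 = -1
C2: 2C, 1F, 1Cl → 0 + 1 + 1 = +2
C3: 2C, 1H, 1O → 0 − 1 + 1 = 0
C4: 1C, 1H, 1N, 1Cl → 0 − 1 + 1 + 1 = +1
The most reduced carbon is C1 at -1.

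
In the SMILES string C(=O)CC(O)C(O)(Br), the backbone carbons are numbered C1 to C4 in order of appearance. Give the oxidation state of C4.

C4 has one bond to C (0), one bond to H (-1), one bond to O (+1), one bond to Br (+1).
Oxidation state = 0 − 1 + 1 + 1 = +1.

+1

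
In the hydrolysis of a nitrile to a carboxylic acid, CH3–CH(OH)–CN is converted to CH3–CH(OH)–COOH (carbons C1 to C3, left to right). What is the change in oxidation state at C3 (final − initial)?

Before: C3 has 1 bond to C, 3 bonds to N → oxidation state +3.
After: C3 has 1 bond to C, 3 bonds to O → oxidation state +3.
Δ = +3 − (+3) = 0, so no net redox change at C3.

0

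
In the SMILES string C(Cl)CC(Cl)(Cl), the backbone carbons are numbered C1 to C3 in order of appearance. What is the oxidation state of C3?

+1

Count +1 for every bond to an atom more electronegative than carbon and −1 for every bond to one less electronegative; C–C bonds are 0.
C3 has one bond to C (0), one bond to Cl (+1), one bond to Cl (+1), one bond to H (-1).
Oxidation state = 0 + 1 + 1 − 1 = +1.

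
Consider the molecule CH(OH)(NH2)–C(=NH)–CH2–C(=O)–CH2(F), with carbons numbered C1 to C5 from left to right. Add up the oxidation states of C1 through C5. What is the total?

+2

Count +1 for every bond to an atom more electronegative than carbon and −1 for every bond to one less electronegative; C–C bonds are 0. Tallying each carbon:
C1: 1C, 1H, 1O, 1N → 0 − 1 + 1 + 1 = +1
C2: 2C, 2N → 0 + 2 = +2
C3: 2C, 2H → 0 − 2 = -2
C4: 2C, 2O → 0 + 2 = +2
C5: 1C, 2H, 1F → 0 − 2 + 1 = -1
Sum = +1 + 2 − 2 + 2 − 1 = +2.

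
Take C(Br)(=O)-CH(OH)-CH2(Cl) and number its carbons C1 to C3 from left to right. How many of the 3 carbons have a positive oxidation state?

1

Tallying each carbon's bonds:
C1: 1C, 2O, 1Br → 0 + 2 + 1 = +3
C2: 2C, 1H, 1O → 0 − 1 + 1 = 0
C3: 1C, 2H, 1Cl → 0 − 2 + 1 = -1
1 carbon (C1) meets the condition.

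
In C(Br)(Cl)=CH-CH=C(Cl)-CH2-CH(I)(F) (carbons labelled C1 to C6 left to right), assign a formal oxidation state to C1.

+2

C1 has a double bond to C (2×0 = 0), one bond to Br (+1), one bond to Cl (+1).
Oxidation state = 0 + 1 + 1 = +2.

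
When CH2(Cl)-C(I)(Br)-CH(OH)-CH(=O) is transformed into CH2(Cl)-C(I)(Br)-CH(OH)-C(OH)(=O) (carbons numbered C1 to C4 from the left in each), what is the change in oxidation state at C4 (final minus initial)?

Before: C4 has 1 bond to C, 1 bond to H, 2 bonds to O → oxidation state +1.
After: C4 has 1 bond to C, 3 bonds to O → oxidation state +3.
Δ = +3 − (+1) = +2, so this is an oxidation at C4.

+2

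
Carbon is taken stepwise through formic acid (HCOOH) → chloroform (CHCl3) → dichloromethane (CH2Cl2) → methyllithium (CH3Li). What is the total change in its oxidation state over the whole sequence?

Carbon oxidation states along the series — formic acid: +2, chloroform: +2, dichloromethane: 0, methyllithium: -4.
Net change = -4 − (+2) = -6.

-6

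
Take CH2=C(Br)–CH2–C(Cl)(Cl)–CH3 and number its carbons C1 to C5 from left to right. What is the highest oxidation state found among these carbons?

Tallying each carbon's bonds:
C1: 2C, 2H → 0 − 2 = -2
C2: 3C, 1Br → 0 + 1 = +1
C3: 2C, 2H → 0 − 2 = -2
C4: 2C, 2Cl → 0 + 2 = +2
C5: 1C, 3H → 0 − 3 = -3
The highest value is +2.

+2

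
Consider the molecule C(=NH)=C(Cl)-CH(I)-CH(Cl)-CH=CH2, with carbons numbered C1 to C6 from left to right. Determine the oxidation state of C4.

C4 has one bond to C (0), one bond to C (0), one bond to H (-1), one bond to Cl (+1).
Oxidation state = 0 + 0 − 1 + 1 = 0.

0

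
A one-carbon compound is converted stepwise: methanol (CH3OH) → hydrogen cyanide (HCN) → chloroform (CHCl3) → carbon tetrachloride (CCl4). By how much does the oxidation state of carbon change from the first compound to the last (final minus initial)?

+6

Carbon oxidation states along the series — methanol: -2, hydrogen cyanide: +2, chloroform: +2, carbon tetrachloride: +4.
Net change = +4 − (-2) = +6.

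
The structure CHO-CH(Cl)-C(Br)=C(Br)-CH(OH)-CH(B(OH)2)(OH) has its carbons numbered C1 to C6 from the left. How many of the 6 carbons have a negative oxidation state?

Assign +1 per bond to O/N/halogen, −1 per bond to H or an electropositive element, and 0 per bond to carbon. Tallying each carbon:
C1: 1C, 1H, 2O → 0 − 1 + 2 = +1
C2: 2C, 1H, 1Cl → 0 − 1 + 1 = 0
C3: 3C, 1Br → 0 + 1 = +1
C4: 3C, 1Br → 0 + 1 = +1
C5: 2C, 1H, 1O → 0 − 1 + 1 = 0
C6: 1C, 1H, 1O, 1B → 0 − 1 + 1 − 1 = -1
1 carbon (C6) meets the condition.

1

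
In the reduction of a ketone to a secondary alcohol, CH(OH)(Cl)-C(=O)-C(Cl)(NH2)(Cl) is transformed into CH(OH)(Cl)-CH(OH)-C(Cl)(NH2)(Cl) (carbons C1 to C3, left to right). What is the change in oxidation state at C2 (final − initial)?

Before: C2 has 2 bonds to C, 2 bonds to O → oxidation state +2.
After: C2 has 2 bonds to C, 1 bond to H, 1 bond to O → oxidation state 0.
Δ = 0 − (+2) = -2, so this is a reduction at C2.

-2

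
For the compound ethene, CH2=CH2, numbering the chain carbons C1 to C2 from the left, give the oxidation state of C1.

-2

C1 has one bond to H (-1), one bond to H (-1), a double bond to C (2×0 = 0).
Oxidation state = -1 − 1 + 0 = -2.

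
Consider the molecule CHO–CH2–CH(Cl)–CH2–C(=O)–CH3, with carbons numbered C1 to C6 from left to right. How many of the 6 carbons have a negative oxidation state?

3

Assign +1 per bond to O/N/halogen, −1 per bond to H or an electropositive element, and 0 per bond to carbon. Tallying each carbon:
C1: 1C, 1H, 2O → 0 − 1 + 2 = +1
C2: 2C, 2H → 0 − 2 = -2
C3: 2C, 1H, 1Cl → 0 − 1 + 1 = 0
C4: 2C, 2H → 0 − 2 = -2
C5: 2C, 2O → 0 + 2 = +2
C6: 1C, 3H → 0 − 3 = -3
3 carbons (C2, C4, C6) meet the condition.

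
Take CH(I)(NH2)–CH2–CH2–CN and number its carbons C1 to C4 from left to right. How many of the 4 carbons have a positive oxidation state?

Tallying each carbon's bonds:
C1: 1C, 1H, 1N, 1I → 0 − 1 + 1 + 1 = +1
C2: 2C, 2H → 0 − 2 = -2
C3: 2C, 2H → 0 − 2 = -2
C4: 1C, 3N → 0 + 3 = +3
2 carbons (C1, C4) meet the condition.

2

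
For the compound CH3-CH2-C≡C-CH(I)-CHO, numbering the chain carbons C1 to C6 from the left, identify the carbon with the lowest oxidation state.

Tallying each carbon's bonds:
C1: 1C, 3H → 0 − 3 = -3
C2: 2C, 2H → 0 − 2 = -2
C3: 4C → 0 = 0
C4: 4C → 0 = 0
C5: 2C, 1H, 1I → 0 − 1 + 1 = 0
C6: 1C, 1H, 2O → 0 − 1 + 2 = +1
The most reduced carbon is C1 at -3.

C1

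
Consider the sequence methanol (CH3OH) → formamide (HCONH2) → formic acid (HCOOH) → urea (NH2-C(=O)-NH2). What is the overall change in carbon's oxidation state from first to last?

Carbon oxidation states along the series — methanol: -2, formamide: +2, formic acid: +2, urea: +4.
Net change = +4 − (-2) = +6.

+6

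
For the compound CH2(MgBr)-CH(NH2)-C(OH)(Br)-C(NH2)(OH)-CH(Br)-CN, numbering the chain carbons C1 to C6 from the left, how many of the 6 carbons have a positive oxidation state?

3

Bonds to more-electronegative neighbours contribute +1 each, bonds to H or metals contribute −1 each, and C–C bonds contribute 0. Tallying each carbon:
C1: 1C, 2H, 1Mg → 0 − 2 − 1 = -3
C2: 2C, 1H, 1N → 0 − 1 + 1 = 0
C3: 2C, 1O, 1Br → 0 + 1 + 1 = +2
C4: 2C, 1O, 1N → 0 + 1 + 1 = +2
C5: 2C, 1H, 1Br → 0 − 1 + 1 = 0
C6: 1C, 3N → 0 + 3 = +3
3 carbons (C3, C4, C6) meet the condition.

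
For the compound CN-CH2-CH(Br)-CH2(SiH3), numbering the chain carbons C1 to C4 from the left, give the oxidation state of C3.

Bonds to more-electronegative neighbours contribute +1 each, bonds to H or metals contribute −1 each, and C–C bonds contribute 0.
C3 has one bond to C (0), one bond to C (0), one bond to Br (+1), one bond to H (-1).
Oxidation state = 0 + 0 + 1 − 1 = 0.

0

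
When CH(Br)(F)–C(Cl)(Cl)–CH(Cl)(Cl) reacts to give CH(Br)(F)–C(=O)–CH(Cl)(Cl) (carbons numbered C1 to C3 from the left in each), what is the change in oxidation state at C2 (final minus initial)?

0

Before: C2 has 2 bonds to C, 2 bonds to Cl → oxidation state +2.
After: C2 has 2 bonds to C, 2 bonds to O → oxidation state +2.
Δ = +2 − (+2) = 0, so no net redox change at C2.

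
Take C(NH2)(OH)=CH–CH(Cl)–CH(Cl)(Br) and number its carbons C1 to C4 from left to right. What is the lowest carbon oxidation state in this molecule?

Assign +1 per bond to O/N/halogen, −1 per bond to H or an electropositive element, and 0 per bond to carbon. Tallying each carbon:
C1: 2C, 1O, 1N → 0 + 1 + 1 = +2
C2: 3C, 1H → 0 − 1 = -1
C3: 2C, 1H, 1Cl → 0 − 1 + 1 = 0
C4: 1C, 1H, 1Cl, 1Br → 0 − 1 + 1 + 1 = +1
The lowest value is -1.

-1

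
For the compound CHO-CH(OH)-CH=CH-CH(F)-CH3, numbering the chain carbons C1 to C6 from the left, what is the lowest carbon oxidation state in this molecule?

Tallying each carbon's bonds:
C1: 1C, 1H, 2O → 0 − 1 + 2 = +1
C2: 2C, 1H, 1O → 0 − 1 + 1 = 0
C3: 3C, 1H → 0 − 1 = -1
C4: 3C, 1H → 0 − 1 = -1
C5: 2C, 1H, 1F → 0 − 1 + 1 = 0
C6: 1C, 3H → 0 − 3 = -3
The lowest value is -3.

-3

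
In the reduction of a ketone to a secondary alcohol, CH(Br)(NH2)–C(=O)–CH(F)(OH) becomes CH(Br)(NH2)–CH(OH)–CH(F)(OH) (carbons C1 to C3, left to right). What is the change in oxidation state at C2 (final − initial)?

Before: C2 has 2 bonds to C, 2 bonds to O → oxidation state +2.
After: C2 has 2 bonds to C, 1 bond to H, 1 bond to O → oxidation state 0.
Δ = 0 − (+2) = -2, so this is a reduction at C2.

-2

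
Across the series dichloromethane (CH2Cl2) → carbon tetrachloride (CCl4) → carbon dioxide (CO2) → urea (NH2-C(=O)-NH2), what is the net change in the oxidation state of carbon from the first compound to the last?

+4

Carbon oxidation states along the series — dichloromethane: 0, carbon tetrachloride: +4, carbon dioxide: +4, urea: +4.
Net change = +4 − (0) = +4.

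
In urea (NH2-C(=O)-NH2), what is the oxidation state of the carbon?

Bonds to more-electronegative neighbours contribute +1 each, bonds to H or metals contribute −1 each, and C–C bonds contribute 0.
The carbon has one bond to N (+1), a double bond to O (2×+1 = +2), one bond to N (+1).
Oxidation state = +1 + 2 + 1 = +4.

+4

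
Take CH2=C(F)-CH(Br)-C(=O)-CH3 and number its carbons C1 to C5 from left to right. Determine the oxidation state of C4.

+2

C4 has one bond to C (0), one bond to C (0), a double bond to O (2×+1 = +2).
Oxidation state = 0 + 0 + 2 = +2.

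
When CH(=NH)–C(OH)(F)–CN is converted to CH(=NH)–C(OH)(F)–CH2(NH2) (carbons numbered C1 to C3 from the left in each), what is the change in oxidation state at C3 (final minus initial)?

-4

Before: C3 has 1 bond to C, 3 bonds to N → oxidation state +3.
After: C3 has 1 bond to C, 2 bonds to H, 1 bond to N → oxidation state -1.
Δ = -1 − (+3) = -4, so this is a reduction at C3.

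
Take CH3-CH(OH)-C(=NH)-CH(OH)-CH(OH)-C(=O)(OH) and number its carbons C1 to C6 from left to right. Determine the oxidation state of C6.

C6 has one bond to C (0), a double bond to O (2×+1 = +2), one bond to O (+1).
Oxidation state = 0 + 2 + 1 = +3.

+3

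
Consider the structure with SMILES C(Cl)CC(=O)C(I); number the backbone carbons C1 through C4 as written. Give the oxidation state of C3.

+2

Each bond to a more electronegative atom (O, N, halogen) counts +1, each bond to a less electronegative atom (H, metal, B, Si) counts −1, and each C–C bond counts 0.
C3 has one bond to C (0), one bond to C (0), a double bond to O (2×+1 = +2).
Oxidation state = 0 + 0 + 2 = +2.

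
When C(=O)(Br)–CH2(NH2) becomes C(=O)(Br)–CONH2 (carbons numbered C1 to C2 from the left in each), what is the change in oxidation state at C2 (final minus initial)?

Before: C2 has 1 bond to C, 2 bonds to H, 1 bond to N → oxidation state -1.
After: C2 has 1 bond to C, 2 bonds to O, 1 bond to N → oxidation state +3.
Δ = +3 − (-1) = +4, so this is an oxidation at C2.

+4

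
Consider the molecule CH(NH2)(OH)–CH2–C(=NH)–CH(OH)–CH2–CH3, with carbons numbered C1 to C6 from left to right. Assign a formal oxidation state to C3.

C3 has one bond to C (0), one bond to C (0), a double bond to N (2×+1 = +2).
Oxidation state = 0 + 0 + 2 = +2.

+2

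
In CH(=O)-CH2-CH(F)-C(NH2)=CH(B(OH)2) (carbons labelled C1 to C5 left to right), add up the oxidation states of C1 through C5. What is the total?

-2

Bonds to more-electronegative neighbours contribute +1 each, bonds to H or metals contribute −1 each, and C–C bonds contribute 0. Tallying each carbon:
C1: 1C, 1H, 2O → 0 − 1 + 2 = +1
C2: 2C, 2H → 0 − 2 = -2
C3: 2C, 1H, 1F → 0 − 1 + 1 = 0
C4: 3C, 1N → 0 + 1 = +1
C5: 2C, 1H, 1B → 0 − 1 − 1 = -2
Sum = +1 − 2 + 0 + 1 − 2 = -2.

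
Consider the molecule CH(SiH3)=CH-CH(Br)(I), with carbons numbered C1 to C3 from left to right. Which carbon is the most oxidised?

Assign +1 per bond to O/N/halogen, −1 per bond to H or an electropositive element, and 0 per bond to carbon. Tallying each carbon:
C1: 2C, 1H, 1Si → 0 − 1 − 1 = -2
C2: 3C, 1H → 0 − 1 = -1
C3: 1C, 1H, 1Br, 1I → 0 − 1 + 1 + 1 = +1
The most oxidised carbon is C3 at +1.

C3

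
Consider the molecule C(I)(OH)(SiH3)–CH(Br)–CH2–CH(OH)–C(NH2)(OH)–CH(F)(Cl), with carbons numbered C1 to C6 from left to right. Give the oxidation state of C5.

+2

C5 has one bond to C (0), one bond to C (0), one bond to N (+1), one bond to O (+1).
Oxidation state = 0 + 0 + 1 + 1 = +2.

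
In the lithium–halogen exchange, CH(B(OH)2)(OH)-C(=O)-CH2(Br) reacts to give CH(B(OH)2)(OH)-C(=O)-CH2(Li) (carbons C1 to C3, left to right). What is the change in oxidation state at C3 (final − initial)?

Before: C3 has 1 bond to C, 2 bonds to H, 1 bond to Br → oxidation state -1.
After: C3 has 1 bond to C, 2 bonds to H, 1 bond to Li → oxidation state -3.
Δ = -3 − (-1) = -2, so this is a reduction at C3.

-2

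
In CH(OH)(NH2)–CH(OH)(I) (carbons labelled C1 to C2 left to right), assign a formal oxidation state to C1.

Each bond to a more electronegative atom (O, N, halogen) counts +1, each bond to a less electronegative atom (H, metal, B, Si) counts −1, and each C–C bond counts 0.
C1 has one bond to C (0), one bond to O (+1), one bond to N (+1), one bond to H (-1).
Oxidation state = 0 + 1 + 1 − 1 = +1.

+1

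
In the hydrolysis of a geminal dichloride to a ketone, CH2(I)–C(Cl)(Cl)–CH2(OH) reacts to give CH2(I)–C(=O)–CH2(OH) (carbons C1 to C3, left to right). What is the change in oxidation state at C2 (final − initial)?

0

Before: C2 has 2 bonds to C, 2 bonds to Cl → oxidation state +2.
After: C2 has 2 bonds to C, 2 bonds to O → oxidation state +2.
Δ = +2 − (+2) = 0, so no net redox change at C2.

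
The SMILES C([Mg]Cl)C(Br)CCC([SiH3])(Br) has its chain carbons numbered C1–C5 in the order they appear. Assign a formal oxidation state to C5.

Each bond to a more electronegative atom (O, N, halogen) counts +1, each bond to a less electronegative atom (H, metal, B, Si) counts −1, and each C–C bond counts 0.
C5 has one bond to C (0), one bond to Si (-1), one bond to H (-1), one bond to Br (+1).
Oxidation state = 0 − 1 − 1 + 1 = -1.

-1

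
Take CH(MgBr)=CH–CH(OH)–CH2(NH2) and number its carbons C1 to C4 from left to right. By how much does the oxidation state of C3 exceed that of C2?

+1

C3: 2C, 1H, 1O → 0 − 1 + 1 = 0
C2: 3C, 1H → 0 − 1 = -1
Difference: 0 − (-1) = +1.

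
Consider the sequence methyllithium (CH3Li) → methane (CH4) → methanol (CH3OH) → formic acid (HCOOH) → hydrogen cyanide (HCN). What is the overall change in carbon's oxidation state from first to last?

+6

Carbon oxidation states along the series — methyllithium: -4, methane: -4, methanol: -2, formic acid: +2, hydrogen cyanide: +2.
Net change = +2 − (-4) = +6.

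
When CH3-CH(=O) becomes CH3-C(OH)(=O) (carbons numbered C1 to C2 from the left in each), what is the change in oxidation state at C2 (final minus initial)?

+2

Before: C2 has 1 bond to C, 1 bond to H, 2 bonds to O → oxidation state +1.
After: C2 has 1 bond to C, 3 bonds to O → oxidation state +3.
Δ = +3 − (+1) = +2, so this is an oxidation at C2.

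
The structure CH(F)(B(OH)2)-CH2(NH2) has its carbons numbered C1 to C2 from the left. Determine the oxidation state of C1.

Assign +1 per bond to O/N/halogen, −1 per bond to H or an electropositive element, and 0 per bond to carbon.
C1 has one bond to C (0), one bond to F (+1), one bond to H (-1), one bond to B (-1).
Oxidation state = 0 + 1 − 1 − 1 = -1.

-1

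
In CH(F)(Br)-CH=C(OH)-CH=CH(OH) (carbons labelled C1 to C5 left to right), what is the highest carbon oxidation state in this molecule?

+1

Each bond to a more electronegative atom (O, N, halogen) counts +1, each bond to a less electronegative atom (H, metal, B, Si) counts −1, and each C–C bond counts 0. Tallying each carbon:
C1: 1C, 1H, 1F, 1Br → 0 − 1 + 1 + 1 = +1
C2: 3C, 1H → 0 − 1 = -1
C3: 3C, 1O → 0 + 1 = +1
C4: 3C, 1H → 0 − 1 = -1
C5: 2C, 1H, 1O → 0 − 1 + 1 = 0
The highest value is +1.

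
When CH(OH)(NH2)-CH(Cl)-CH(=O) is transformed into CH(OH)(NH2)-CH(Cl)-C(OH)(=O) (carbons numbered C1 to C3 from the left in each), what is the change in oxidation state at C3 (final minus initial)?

+2

Before: C3 has 1 bond to C, 1 bond to H, 2 bonds to O → oxidation state +1.
After: C3 has 1 bond to C, 3 bonds to O → oxidation state +3.
Δ = +3 − (+1) = +2, so this is an oxidation at C3.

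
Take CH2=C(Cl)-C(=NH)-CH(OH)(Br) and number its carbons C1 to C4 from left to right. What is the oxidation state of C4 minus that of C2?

0

C4: 1C, 1H, 1O, 1Br → 0 − 1 + 1 + 1 = +1
C2: 3C, 1Cl → 0 + 1 = +1
Difference: +1 − (+1) = 0.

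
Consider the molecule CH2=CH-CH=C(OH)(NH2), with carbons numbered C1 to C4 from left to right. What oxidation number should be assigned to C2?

C2 has a double bond to C (2×0 = 0), one bond to C (0), one bond to H (-1).
Oxidation state = 0 + 0 − 1 = -1.

-1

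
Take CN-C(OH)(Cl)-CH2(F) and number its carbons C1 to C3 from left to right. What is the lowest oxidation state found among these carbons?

Each bond to a more electronegative atom (O, N, halogen) counts +1, each bond to a less electronegative atom (H, metal, B, Si) counts −1, and each C–C bond counts 0. Tallying each carbon:
C1: 1C, 3N → 0 + 3 = +3
C2: 2C, 1O, 1Cl → 0 + 1 + 1 = +2
C3: 1C, 2H, 1F → 0 − 2 + 1 = -1
The lowest value is -1.

-1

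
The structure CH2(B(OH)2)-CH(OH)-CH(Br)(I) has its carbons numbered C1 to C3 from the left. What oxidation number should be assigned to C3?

+1

C3 has one bond to C (0), one bond to Br (+1), one bond to H (-1), one bond to I (+1).
Oxidation state = 0 + 1 − 1 + 1 = +1.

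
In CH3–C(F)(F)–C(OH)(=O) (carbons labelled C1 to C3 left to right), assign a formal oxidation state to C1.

C1 has one bond to C (0), one bond to H (-1), one bond to H (-1), one bond to H (-1).
Oxidation state = 0 − 1 − 1 − 1 = -3.

-3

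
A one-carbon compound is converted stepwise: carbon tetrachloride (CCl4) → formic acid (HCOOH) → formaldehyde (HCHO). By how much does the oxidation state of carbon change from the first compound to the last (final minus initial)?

-4

Carbon oxidation states along the series — carbon tetrachloride: +4, formic acid: +2, formaldehyde: 0.
Net change = 0 − (+4) = -4.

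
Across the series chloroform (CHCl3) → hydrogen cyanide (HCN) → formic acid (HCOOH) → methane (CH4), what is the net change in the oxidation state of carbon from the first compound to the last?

-6

Carbon oxidation states along the series — chloroform: +2, hydrogen cyanide: +2, formic acid: +2, methane: -4.
Net change = -4 − (+2) = -6.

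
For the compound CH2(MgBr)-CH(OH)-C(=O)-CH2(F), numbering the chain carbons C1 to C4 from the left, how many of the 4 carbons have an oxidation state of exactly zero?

Tallying each carbon's bonds:
C1: 1C, 2H, 1Mg → 0 − 2 − 1 = -3
C2: 2C, 1H, 1O → 0 − 1 + 1 = 0
C3: 2C, 2O → 0 + 2 = +2
C4: 1C, 2H, 1F → 0 − 2 + 1 = -1
1 carbon (C2) meets the condition.

1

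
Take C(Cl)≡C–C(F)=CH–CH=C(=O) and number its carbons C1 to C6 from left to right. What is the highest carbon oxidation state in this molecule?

Assign +1 per bond to O/N/halogen, −1 per bond to H or an electropositive element, and 0 per bond to carbon. Tallying each carbon:
C1: 3C, 1Cl → 0 + 1 = +1
C2: 4C → 0 = 0
C3: 3C, 1F → 0 + 1 = +1
C4: 3C, 1H → 0 − 1 = -1
C5: 3C, 1H → 0 − 1 = -1
C6: 2C, 2O → 0 + 2 = +2
The highest value is +2.

+2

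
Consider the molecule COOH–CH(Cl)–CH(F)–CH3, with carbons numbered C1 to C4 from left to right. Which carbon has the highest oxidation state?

Tallying each carbon's bonds:
C1: 1C, 3O → 0 + 3 = +3
C2: 2C, 1H, 1Cl → 0 − 1 + 1 = 0
C3: 2C, 1H, 1F → 0 − 1 + 1 = 0
C4: 1C, 3H → 0 − 3 = -3
The most oxidised carbon is C1 at +3.

C1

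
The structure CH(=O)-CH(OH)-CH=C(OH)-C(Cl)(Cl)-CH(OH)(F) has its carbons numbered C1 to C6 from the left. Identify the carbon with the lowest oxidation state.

Tallying each carbon's bonds:
C1: 1C, 1H, 2O → 0 − 1 + 2 = +1
C2: 2C, 1H, 1O → 0 − 1 + 1 = 0
C3: 3C, 1H → 0 − 1 = -1
C4: 3C, 1O → 0 + 1 = +1
C5: 2C, 2Cl → 0 + 2 = +2
C6: 1C, 1H, 1O, 1F → 0 − 1 + 1 + 1 = +1
The most reduced carbon is C3 at -1.

C3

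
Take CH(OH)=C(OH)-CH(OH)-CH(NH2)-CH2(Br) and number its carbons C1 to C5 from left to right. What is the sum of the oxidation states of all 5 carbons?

0

Tallying each carbon's bonds:
C1: 2C, 1H, 1O → 0 − 1 + 1 = 0
C2: 3C, 1O → 0 + 1 = +1
C3: 2C, 1H, 1O → 0 − 1 + 1 = 0
C4: 2C, 1H, 1N → 0 − 1 + 1 = 0
C5: 1C, 2H, 1Br → 0 − 2 + 1 = -1
Sum = 0 + 1 + 0 + 0 − 1 = 0.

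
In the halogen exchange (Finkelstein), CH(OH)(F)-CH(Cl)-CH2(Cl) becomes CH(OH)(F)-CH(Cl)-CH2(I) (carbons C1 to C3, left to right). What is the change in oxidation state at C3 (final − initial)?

Before: C3 has 1 bond to C, 2 bonds to H, 1 bond to Cl → oxidation state -1.
After: C3 has 1 bond to C, 2 bonds to H, 1 bond to I → oxidation state -1.
Δ = -1 − (-1) = 0, so no net redox change at C3.

0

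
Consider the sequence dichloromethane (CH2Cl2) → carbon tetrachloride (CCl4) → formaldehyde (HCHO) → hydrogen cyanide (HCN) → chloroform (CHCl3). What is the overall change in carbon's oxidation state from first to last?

+2

Carbon oxidation states along the series — dichloromethane: 0, carbon tetrachloride: +4, formaldehyde: 0, hydrogen cyanide: +2, chloroform: +2.
Net change = +2 − (0) = +2.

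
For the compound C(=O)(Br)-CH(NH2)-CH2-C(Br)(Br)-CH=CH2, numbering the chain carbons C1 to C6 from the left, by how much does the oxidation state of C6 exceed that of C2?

C6: 2C, 2H → 0 − 2 = -2
C2: 2C, 1H, 1N → 0 − 1 + 1 = 0
Difference: -2 − (0) = -2.

-2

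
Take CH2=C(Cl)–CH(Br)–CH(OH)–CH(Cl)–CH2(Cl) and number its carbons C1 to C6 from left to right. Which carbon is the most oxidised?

Assign +1 per bond to O/N/halogen, −1 per bond to H or an electropositive element, and 0 per bond to carbon. Tallying each carbon:
C1: 2C, 2H → 0 − 2 = -2
C2: 3C, 1Cl → 0 + 1 = +1
C3: 2C, 1H, 1Br → 0 − 1 + 1 = 0
C4: 2C, 1H, 1O → 0 − 1 + 1 = 0
C5: 2C, 1H, 1Cl → 0 − 1 + 1 = 0
C6: 1C, 2H, 1Cl → 0 − 2 + 1 = -1
The most oxidised carbon is C2 at +1.

C2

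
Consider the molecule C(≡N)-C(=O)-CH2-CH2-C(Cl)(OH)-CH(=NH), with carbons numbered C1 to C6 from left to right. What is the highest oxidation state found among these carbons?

+3

Assign +1 per bond to O/N/halogen, −1 per bond to H or an electropositive element, and 0 per bond to carbon. Tallying each carbon:
C1: 1C, 3N → 0 + 3 = +3
C2: 2C, 2O → 0 + 2 = +2
C3: 2C, 2H → 0 − 2 = -2
C4: 2C, 2H → 0 − 2 = -2
C5: 2C, 1O, 1Cl → 0 + 1 + 1 = +2
C6: 1C, 1H, 2N → 0 − 1 + 2 = +1
The highest value is +3.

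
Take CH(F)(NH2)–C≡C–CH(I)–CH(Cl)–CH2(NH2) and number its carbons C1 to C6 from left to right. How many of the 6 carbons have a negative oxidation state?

1

Tallying each carbon's bonds:
C1: 1C, 1H, 1N, 1F → 0 − 1 + 1 + 1 = +1
C2: 4C → 0 = 0
C3: 4C → 0 = 0
C4: 2C, 1H, 1I → 0 − 1 + 1 = 0
C5: 2C, 1H, 1Cl → 0 − 1 + 1 = 0
C6: 1C, 2H, 1N → 0 − 2 + 1 = -1
1 carbon (C6) meets the condition.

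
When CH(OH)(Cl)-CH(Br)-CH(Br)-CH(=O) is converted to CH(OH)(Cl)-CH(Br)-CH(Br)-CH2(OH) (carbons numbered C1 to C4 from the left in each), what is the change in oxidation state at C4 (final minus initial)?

-2

Before: C4 has 1 bond to C, 1 bond to H, 2 bonds to O → oxidation state +1.
After: C4 has 1 bond to C, 2 bonds to H, 1 bond to O → oxidation state -1.
Δ = -1 − (+1) = -2, so this is a reduction at C4.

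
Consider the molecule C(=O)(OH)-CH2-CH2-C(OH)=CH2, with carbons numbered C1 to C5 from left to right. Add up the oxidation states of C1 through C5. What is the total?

Tallying each carbon's bonds:
C1: 1C, 3O → 0 + 3 = +3
C2: 2C, 2H → 0 − 2 = -2
C3: 2C, 2H → 0 − 2 = -2
C4: 3C, 1O → 0 + 1 = +1
C5: 2C, 2H → 0 − 2 = -2
Sum = +3 − 2 − 2 + 1 − 2 = -2.

-2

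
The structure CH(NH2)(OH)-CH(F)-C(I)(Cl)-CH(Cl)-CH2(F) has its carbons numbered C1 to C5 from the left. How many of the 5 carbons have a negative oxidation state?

1

Assign +1 per bond to O/N/halogen, −1 per bond to H or an electropositive element, and 0 per bond to carbon. Tallying each carbon:
C1: 1C, 1H, 1O, 1N → 0 − 1 + 1 + 1 = +1
C2: 2C, 1H, 1F → 0 − 1 + 1 = 0
C3: 2C, 1Cl, 1I → 0 + 1 + 1 = +2
C4: 2C, 1H, 1Cl → 0 − 1 + 1 = 0
C5: 1C, 2H, 1F → 0 − 2 + 1 = -1
1 carbon (C5) meets the condition.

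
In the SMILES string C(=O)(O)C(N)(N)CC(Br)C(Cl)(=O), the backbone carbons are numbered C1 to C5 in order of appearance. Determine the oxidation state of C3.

Bonds to more-electronegative neighbours contribute +1 each, bonds to H or metals contribute −1 each, and C–C bonds contribute 0.
C3 has one bond to C (0), one bond to C (0), one bond to H (-1), one bond to H (-1).
Oxidation state = 0 + 0 − 1 − 1 = -2.

-2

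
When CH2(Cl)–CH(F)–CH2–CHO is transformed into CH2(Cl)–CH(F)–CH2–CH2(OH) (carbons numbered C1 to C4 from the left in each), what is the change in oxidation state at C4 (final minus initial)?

-2

Before: C4 has 1 bond to C, 1 bond to H, 2 bonds to O → oxidation state +1.
After: C4 has 1 bond to C, 2 bonds to H, 1 bond to O → oxidation state -1.
Δ = -1 − (+1) = -2, so this is a reduction at C4.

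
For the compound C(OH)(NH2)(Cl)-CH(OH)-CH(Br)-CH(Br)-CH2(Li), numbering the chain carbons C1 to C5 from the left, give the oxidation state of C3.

0

Assign +1 per bond to O/N/halogen, −1 per bond to H or an electropositive element, and 0 per bond to carbon.
C3 has one bond to C (0), one bond to C (0), one bond to Br (+1), one bond to H (-1).
Oxidation state = 0 + 0 + 1 − 1 = 0.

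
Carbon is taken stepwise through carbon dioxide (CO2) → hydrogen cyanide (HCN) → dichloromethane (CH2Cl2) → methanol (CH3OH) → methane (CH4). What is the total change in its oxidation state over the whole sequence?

Carbon oxidation states along the series — carbon dioxide: +4, hydrogen cyanide: +2, dichloromethane: 0, methanol: -2, methane: -4.
Net change = -4 − (+4) = -8.

-8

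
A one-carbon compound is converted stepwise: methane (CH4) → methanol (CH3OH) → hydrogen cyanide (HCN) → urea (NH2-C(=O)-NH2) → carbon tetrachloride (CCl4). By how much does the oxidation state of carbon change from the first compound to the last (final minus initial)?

Carbon oxidation states along the series — methane: -4, methanol: -2, hydrogen cyanide: +2, urea: +4, carbon tetrachloride: +4.
Net change = +4 − (-4) = +8.

+8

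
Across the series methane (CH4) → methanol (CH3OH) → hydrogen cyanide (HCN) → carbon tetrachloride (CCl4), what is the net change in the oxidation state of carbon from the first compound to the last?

Carbon oxidation states along the series — methane: -4, methanol: -2, hydrogen cyanide: +2, carbon tetrachloride: +4.
Net change = +4 − (-4) = +8.

+8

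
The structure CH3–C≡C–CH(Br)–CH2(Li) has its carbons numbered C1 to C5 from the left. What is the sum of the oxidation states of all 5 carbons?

-6

Tallying each carbon's bonds:
C1: 1C, 3H → 0 − 3 = -3
C2: 4C → 0 = 0
C3: 4C → 0 = 0
C4: 2C, 1H, 1Br → 0 − 1 + 1 = 0
C5: 1C, 2H, 1Li → 0 − 2 − 1 = -3
Sum = -3 + 0 + 0 + 0 − 3 = -6.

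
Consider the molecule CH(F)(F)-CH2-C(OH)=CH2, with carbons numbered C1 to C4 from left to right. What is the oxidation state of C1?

+1

Bonds to more-electronegative neighbours contribute +1 each, bonds to H or metals contribute −1 each, and C–C bonds contribute 0.
C1 has one bond to C (0), one bond to F (+1), one bond to H (-1), one bond to F (+1).
Oxidation state = 0 + 1 − 1 + 1 = +1.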